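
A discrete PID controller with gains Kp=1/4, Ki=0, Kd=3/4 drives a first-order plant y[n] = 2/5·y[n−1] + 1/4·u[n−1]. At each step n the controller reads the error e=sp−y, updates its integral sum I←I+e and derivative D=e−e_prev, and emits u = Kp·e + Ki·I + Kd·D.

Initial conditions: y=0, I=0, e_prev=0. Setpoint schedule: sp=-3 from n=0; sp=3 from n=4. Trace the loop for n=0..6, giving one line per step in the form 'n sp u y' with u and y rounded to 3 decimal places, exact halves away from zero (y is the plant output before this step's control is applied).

0 -3 -3.000 0.000
1 -3 0.000 -0.750
2 -3 -1.013 -0.300
3 -3 -0.602 -0.373
4 3 5.270 -0.300
5 3 -0.672 1.198
6 3 1.337 0.311

(exact arithmetic carried between steps; '≈' marks a value shown rounded to 6 d.p. or computed from one; I and e_prev carry over from the previous line; the table rounds u and y to 3 d.p., halves away from zero)
n=0: y=0, sp=-3, e=sp−y=-3; I=-3, D=e−e_prev=-3; u=1/4·(-3)+0·(-3)+3/4·(-3)=-3; next y=2/5·0+1/4·(-3)=-0.75
n=1: y=-0.75, sp=-3, e=sp−y=-2.25; I=-5.25, D=e−e_prev=0.75; u=1/4·(-2.25)+0·(-5.25)+3/4·0.75=0; next y=2/5·(-0.75)+1/4·0=-0.3
n=2: y=-0.3, sp=-3, e=sp−y=-2.7; I=-7.95, D=e−e_prev=-0.45; u=1/4·(-2.7)+0·(-7.95)+3/4·(-0.45)=-1.0125; next y=2/5·(-0.3)+1/4·(-1.0125)=-0.373125
n=3: y=-0.373125, sp=-3, e=sp−y=-2.626875; I=-10.576875, D=e−e_prev=0.073125; u=1/4·(-2.626875)+0·(-10.576875)+3/4·0.073125=-0.601875; next y=2/5·(-0.373125)+1/4·(-0.601875)≈-0.299719
n=4: y≈-0.299719, sp=3, e=sp−y≈3.299719; I≈-7.277156, D=e−e_prev≈5.926594; u=1/4·3.299719+0·(-7.277156)+3/4·5.926594≈5.269875; next y=2/5·(-0.299719)+1/4·5.269875≈1.197581
n=5: y≈1.197581, sp=3, e=sp−y≈1.802419; I≈-5.474738, D=e−e_prev≈-1.4973; u=1/4·1.802419+0·(-5.474738)+3/4·(-1.4973)≈-0.672370; next y=2/5·1.197581+1/4·(-0.672370)≈0.310940
n=6: y≈0.310940, sp=3, e=sp−y≈2.689060; I≈-2.785677, D=e−e_prev≈0.886641; u=1/4·2.689060+0·(-2.785677)+3/4·0.886641≈1.337246; next y=2/5·0.310940+1/4·1.337246≈0.458687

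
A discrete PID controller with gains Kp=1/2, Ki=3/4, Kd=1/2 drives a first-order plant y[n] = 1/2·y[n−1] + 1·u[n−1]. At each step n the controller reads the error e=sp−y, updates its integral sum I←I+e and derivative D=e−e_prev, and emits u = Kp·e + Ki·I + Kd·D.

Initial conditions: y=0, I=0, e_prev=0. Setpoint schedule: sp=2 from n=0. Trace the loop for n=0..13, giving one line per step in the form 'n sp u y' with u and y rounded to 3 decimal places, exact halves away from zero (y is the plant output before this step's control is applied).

0 2 3.500 0.000
1 2 -2.125 3.500
2 2 5.281 -0.375
3 2 -4.445 5.094
4 2 8.205 -1.898
5 2 -8.387 7.256
6 2 13.275 -4.759
7 2 -15.058 10.895
8 2 21.983 -9.611
9 2 -26.441 17.177
10 2 36.872 -17.853
11 2 -45.901 27.946
12 2 62.318 -31.928
13 2 -79.166 46.354

(exact arithmetic carried between steps; '≈' marks a value shown rounded to 6 d.p. or computed from one; I and e_prev carry over from the previous line; the table rounds u and y to 3 d.p., halves away from zero)
n=0: y=0, sp=2, e=sp−y=2; I=2, D=e−e_prev=2; u=1/2·2+3/4·2+1/2·2=3.5; next y=1/2·0+1·3.5=3.5
n=1: y=3.5, sp=2, e=sp−y=-1.5; I=0.5, D=e−e_prev=-3.5; u=1/2·(-1.5)+3/4·0.5+1/2·(-3.5)=-2.125; next y=1/2·3.5+1·(-2.125)=-0.375
n=2: y=-0.375, sp=2, e=sp−y=2.375; I=2.875, D=e−e_prev=3.875; u=1/2·2.375+3/4·2.875+1/2·3.875=5.28125; next y=1/2·(-0.375)+1·5.28125=5.09375
n=3: y=5.09375, sp=2, e=sp−y=-3.09375; I=-0.21875, D=e−e_prev=-5.46875; u=1/2·(-3.09375)+3/4·(-0.21875)+1/2·(-5.46875)≈-4.445313; next y=1/2·5.09375+1·(-4.445313)≈-1.898438
n=4: y≈-1.898438, sp=2, e=sp−y≈3.898438; I≈3.679688, D=e−e_prev≈6.992188; u=1/2·3.898438+3/4·3.679688+1/2·6.992188≈8.205078; next y=1/2·(-1.898438)+1·8.205078≈7.255859
n=5: y≈7.255859, sp=2, e=sp−y≈-5.255859; I≈-1.576172, D=e−e_prev≈-9.154297; u=1/2·(-5.255859)+3/4·(-1.576172)+1/2·(-9.154297)≈-8.387207; next y=1/2·7.255859+1·(-8.387207)≈-4.759277
n=6: y≈-4.759277, sp=2, e=sp−y≈6.759277; I≈5.183105, D=e−e_prev≈12.015137; u=1/2·6.759277+3/4·5.183105+1/2·12.015137≈13.274536; next y=1/2·(-4.759277)+1·13.274536≈10.894897
n=7: y≈10.894897, sp=2, e=sp−y≈-8.894897; I≈-3.711792, D=e−e_prev≈-15.654175; u=1/2·(-8.894897)+3/4·(-3.711792)+1/2·(-15.654175)≈-15.058380; next y=1/2·10.894897+1·(-15.058380)≈-9.610931
n=8: y≈-9.610931, sp=2, e=sp−y≈11.610931; I≈7.899139, D=e−e_prev≈20.505829; u=1/2·11.610931+3/4·7.899139+1/2·20.505829≈21.982735; next y=1/2·(-9.610931)+1·21.982735≈17.177269
n=9: y≈17.177269, sp=2, e=sp−y≈-15.177269; I≈-7.278130, D=e−e_prev≈-26.788200; u=1/2·(-15.177269)+3/4·(-7.278130)+1/2·(-26.788200)≈-26.441332; next y=1/2·17.177269+1·(-26.441332)≈-17.852697
n=10: y≈-17.852697, sp=2, e=sp−y≈19.852697; I≈12.574568, D=e−e_prev≈35.029966; u=1/2·19.852697+3/4·12.574568+1/2·35.029966≈36.872258; next y=1/2·(-17.852697)+1·36.872258≈27.945909
n=11: y≈27.945909, sp=2, e=sp−y≈-25.945909; I≈-13.371341, D=e−e_prev≈-45.798606; u=1/2·(-25.945909)+3/4·(-13.371341)+1/2·(-45.798606)≈-45.900764; next y=1/2·27.945909+1·(-45.900764)≈-31.927809
n=12: y≈-31.927809, sp=2, e=sp−y≈33.927809; I≈20.556468, D=e−e_prev≈59.873718; u=1/2·33.927809+3/4·20.556468+1/2·59.873718≈62.318115; next y=1/2·(-31.927809)+1·62.318115≈46.354210
n=13: y≈46.354210, sp=2, e=sp−y≈-44.354210; I≈-23.797742, D=e−e_prev≈-78.282019; u=1/2·(-44.354210)+3/4·(-23.797742)+1/2·(-78.282019)≈-79.166421; next y=1/2·46.354210+1·(-79.166421)≈-55.989316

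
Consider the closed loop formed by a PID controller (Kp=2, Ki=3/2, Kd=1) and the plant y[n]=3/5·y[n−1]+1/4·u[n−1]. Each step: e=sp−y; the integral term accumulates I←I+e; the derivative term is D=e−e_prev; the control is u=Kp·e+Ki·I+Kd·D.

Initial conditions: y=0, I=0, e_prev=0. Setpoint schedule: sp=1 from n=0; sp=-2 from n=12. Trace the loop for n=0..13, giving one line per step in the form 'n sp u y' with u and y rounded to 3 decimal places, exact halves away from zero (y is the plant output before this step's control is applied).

0 1 4.500 0.000
1 1 -0.063 1.125
2 1 2.970 0.659
3 1 0.861 1.138
4 1 2.213 0.898
5 1 1.253 1.092
6 1 1.865 0.968
7 1 1.434 1.047
8 1 1.714 0.987
9 1 1.521 1.021
10 1 1.650 0.993
11 1 1.564 1.008
12 -2 -11.878 0.996
13 -2 1.771 -2.372

(exact arithmetic carried between steps; '≈' marks a value shown rounded to 6 d.p. or computed from one; I and e_prev carry over from the previous line; the table rounds u and y to 3 d.p., halves away from zero)
n=0: y=0, sp=1, e=sp−y=1; I=1, D=e−e_prev=1; u=2·1+3/2·1+1·1=4.5; next y=3/5·0+1/4·4.5=1.125
n=1: y=1.125, sp=1, e=sp−y=-0.125; I=0.875, D=e−e_prev=-1.125; u=2·(-0.125)+3/2·0.875+1·(-1.125)=-0.0625; next y=3/5·1.125+1/4·(-0.0625)=0.659375
n=2: y=0.659375, sp=1, e=sp−y=0.340625; I=1.215625, D=e−e_prev=0.465625; u=2·0.340625+3/2·1.215625+1·0.465625≈2.970313; next y=3/5·0.659375+1/4·2.970313≈1.138203
n=3: y≈1.138203, sp=1, e=sp−y≈-0.138203; I≈1.077422, D=e−e_prev≈-0.478828; u=2·(-0.138203)+3/2·1.077422+1·(-0.478828)≈0.860898; next y=3/5·1.138203+1/4·0.860898≈0.898146
n=4: y≈0.898146, sp=1, e=sp−y≈0.101854; I≈1.179275, D=e−e_prev≈0.240057; u=2·0.101854+3/2·1.179275+1·0.240057≈2.212677; next y=3/5·0.898146+1/4·2.212677≈1.092057
n=5: y≈1.092057, sp=1, e=sp−y≈-0.092057; I≈1.087218, D=e−e_prev≈-0.193911; u=2·(-0.092057)+3/2·1.087218+1·(-0.193911)≈1.252803; next y=3/5·1.092057+1/4·1.252803≈0.968435
n=6: y≈0.968435, sp=1, e=sp−y≈0.031565; I≈1.118783, D=e−e_prev≈0.123622; u=2·0.031565+3/2·1.118783+1·0.123622≈1.864927; next y=3/5·0.968435+1/4·1.864927≈1.047293
n=7: y≈1.047293, sp=1, e=sp−y≈-0.047293; I≈1.071491, D=e−e_prev≈-0.078858; u=2·(-0.047293)+3/2·1.071491+1·(-0.078858)≈1.433792; next y=3/5·1.047293+1/4·1.433792≈0.986824
n=8: y≈0.986824, sp=1, e=sp−y≈0.013176; I≈1.084667, D=e−e_prev≈0.060469; u=2·0.013176+3/2·1.084667+1·0.060469≈1.713822; next y=3/5·0.986824+1/4·1.713822≈1.020550
n=9: y≈1.020550, sp=1, e=sp−y≈-0.020550; I≈1.064117, D=e−e_prev≈-0.033726; u=2·(-0.020550)+3/2·1.064117+1·(-0.033726)≈1.521350; next y=3/5·1.020550+1/4·1.521350≈0.992667
n=10: y≈0.992667, sp=1, e=sp−y≈0.007333; I≈1.071450, D=e−e_prev≈0.027882; u=2·0.007333+3/2·1.071450+1·0.027882≈1.649722; next y=3/5·0.992667+1/4·1.649722≈1.008031
n=11: y≈1.008031, sp=1, e=sp−y≈-0.008031; I≈1.063419, D=e−e_prev≈-0.015364; u=2·(-0.008031)+3/2·1.063419+1·(-0.015364)≈1.563703; next y=3/5·1.008031+1/4·1.563703≈0.995744
n=12: y≈0.995744, sp=-2, e=sp−y≈-2.995744; I≈-1.932325, D=e−e_prev≈-2.987713; u=2·(-2.995744)+3/2·(-1.932325)+1·(-2.987713)≈-11.877690; next y=3/5·0.995744+1/4·(-11.877690)≈-2.371976
n=13: y≈-2.371976, sp=-2, e=sp−y≈0.371976; I≈-1.560350, D=e−e_prev≈3.367720; u=2·0.371976+3/2·(-1.560350)+1·3.367720≈1.771148; next y=3/5·(-2.371976)+1/4·1.771148≈-0.980399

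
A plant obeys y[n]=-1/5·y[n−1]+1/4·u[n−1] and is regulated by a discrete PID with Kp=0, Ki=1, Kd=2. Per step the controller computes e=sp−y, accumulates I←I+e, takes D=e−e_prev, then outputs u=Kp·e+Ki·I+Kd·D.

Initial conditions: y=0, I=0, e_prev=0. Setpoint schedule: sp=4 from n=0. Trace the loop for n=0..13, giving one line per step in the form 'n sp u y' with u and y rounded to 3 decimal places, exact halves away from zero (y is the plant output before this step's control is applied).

0 4 12.000 0.000
1 4 -1.000 3.000
2 4 17.550 -0.850
3 4 -1.523 4.558
4 4 26.284 -1.292
5 4 -4.488 6.829
6 4 36.878 -2.488
7 4 -11.883 9.717
8 4 50.703 -4.914
9 4 -25.364 13.659
10 4 70.317 -9.073
11 4 -47.472 19.394
12 4 99.488 -15.747
13 4 -82.350 28.021

(exact arithmetic carried between steps; '≈' marks a value shown rounded to 6 d.p. or computed from one; I and e_prev carry over from the previous line; the table rounds u and y to 3 d.p., halves away from zero)
n=0: y=0, sp=4, e=sp−y=4; I=4, D=e−e_prev=4; u=0·4+1·4+2·4=12; next y=-1/5·0+1/4·12=3
n=1: y=3, sp=4, e=sp−y=1; I=5, D=e−e_prev=-3; u=0·1+1·5+2·(-3)=-1; next y=-1/5·3+1/4·(-1)=-0.85
n=2: y=-0.85, sp=4, e=sp−y=4.85; I=9.85, D=e−e_prev=3.85; u=0·4.85+1·9.85+2·3.85=17.55; next y=-1/5·(-0.85)+1/4·17.55=4.5575
n=3: y=4.5575, sp=4, e=sp−y=-0.5575; I=9.2925, D=e−e_prev=-5.4075; u=0·(-0.5575)+1·9.2925+2·(-5.4075)=-1.5225; next y=-1/5·4.5575+1/4·(-1.5225)=-1.292125
n=4: y=-1.292125, sp=4, e=sp−y=5.292125; I=14.584625, D=e−e_prev=5.849625; u=0·5.292125+1·14.584625+2·5.849625=26.283875; next y=-1/5·(-1.292125)+1/4·26.283875≈6.829394
n=5: y≈6.829394, sp=4, e=sp−y≈-2.829394; I≈11.755231, D=e−e_prev≈-8.121519; u=0·(-2.829394)+1·11.755231+2·(-8.121519)≈-4.487806; next y=-1/5·6.829394+1/4·(-4.487806)≈-2.487830
n=6: y≈-2.487830, sp=4, e=sp−y≈6.487830; I≈18.243062, D=e−e_prev≈9.317224; u=0·6.487830+1·18.243062+2·9.317224≈36.877510; next y=-1/5·(-2.487830)+1/4·36.877510≈9.716943
n=7: y≈9.716943, sp=4, e=sp−y≈-5.716943; I≈12.526118, D=e−e_prev≈-12.204774; u=0·(-5.716943)+1·12.526118+2·(-12.204774)≈-11.883430; next y=-1/5·9.716943+1/4·(-11.883430)≈-4.914246
n=8: y≈-4.914246, sp=4, e=sp−y≈8.914246; I≈21.440364, D=e−e_prev≈14.631190; u=0·8.914246+1·21.440364+2·14.631190≈50.702743; next y=-1/5·(-4.914246)+1/4·50.702743≈13.658535
n=9: y≈13.658535, sp=4, e=sp−y≈-9.658535; I≈11.781829, D=e−e_prev≈-18.572781; u=0·(-9.658535)+1·11.781829+2·(-18.572781)≈-25.363733; next y=-1/5·13.658535+1/4·(-25.363733)≈-9.072640
n=10: y≈-9.072640, sp=4, e=sp−y≈13.072640; I≈24.854469, D=e−e_prev≈22.731175; u=0·13.072640+1·24.854469+2·22.731175≈70.316820; next y=-1/5·(-9.072640)+1/4·70.316820≈19.393733
n=11: y≈19.393733, sp=4, e=sp−y≈-15.393733; I≈9.460736, D=e−e_prev≈-28.466373; u=0·(-15.393733)+1·9.460736+2·(-28.466373)≈-47.472010; next y=-1/5·19.393733+1/4·(-47.472010)≈-15.746749
n=12: y≈-15.746749, sp=4, e=sp−y≈19.746749; I≈29.207486, D=e−e_prev≈35.140482; u=0·19.746749+1·29.207486+2·35.140482≈99.488450; next y=-1/5·(-15.746749)+1/4·99.488450≈28.021462
n=13: y≈28.021462, sp=4, e=sp−y≈-24.021462; I≈5.186023, D=e−e_prev≈-43.768212; u=0·(-24.021462)+1·5.186023+2·(-43.768212)≈-82.350400; next y=-1/5·28.021462+1/4·(-82.350400)≈-26.191892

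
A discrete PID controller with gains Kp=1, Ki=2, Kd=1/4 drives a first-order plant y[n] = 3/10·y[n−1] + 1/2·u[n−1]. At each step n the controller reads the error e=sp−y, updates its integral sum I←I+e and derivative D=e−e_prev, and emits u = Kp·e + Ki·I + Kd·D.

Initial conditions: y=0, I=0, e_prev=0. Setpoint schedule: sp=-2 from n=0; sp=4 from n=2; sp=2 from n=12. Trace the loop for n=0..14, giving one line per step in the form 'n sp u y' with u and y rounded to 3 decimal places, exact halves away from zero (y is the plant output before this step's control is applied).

(exact arithmetic carried between steps; '≈' marks a value shown rounded to 6 d.p. or computed from one; I and e_prev carry over from the previous line; the table rounds u and y to 3 d.p., halves away from zero)
n=0: y=0, sp=-2, e=sp−y=-2; I=-2, D=e−e_prev=-2; u=1·(-2)+2·(-2)+1/4·(-2)=-6.5; next y=3/10·0+1/2·(-6.5)=-3.25
n=1: y=-3.25, sp=-2, e=sp−y=1.25; I=-0.75, D=e−e_prev=3.25; u=1·1.25+2·(-0.75)+1/4·3.25=0.5625; next y=3/10·(-3.25)+1/2·0.5625=-0.69375
n=2: y=-0.69375, sp=4, e=sp−y=4.69375; I=3.94375, D=e−e_prev=3.44375; u=1·4.69375+2·3.94375+1/4·3.44375≈13.442188; next y=3/10·(-0.69375)+1/2·13.442188≈6.512969
n=3: y≈6.512969, sp=4, e=sp−y≈-2.512969; I≈1.430781, D=e−e_prev≈-7.206719; u=1·(-2.512969)+2·1.430781+1/4·(-7.206719)≈-1.453086; next y=3/10·6.512969+1/2·(-1.453086)≈1.227348
n=4: y≈1.227348, sp=4, e=sp−y≈2.772652; I≈4.203434, D=e−e_prev≈5.285621; u=1·2.772652+2·4.203434+1/4·5.285621≈12.500925; next y=3/10·1.227348+1/2·12.500925≈6.618667
n=5: y≈6.618667, sp=4, e=sp−y≈-2.618667; I≈1.584767, D=e−e_prev≈-5.391319; u=1·(-2.618667)+2·1.584767+1/4·(-5.391319)≈-0.796963; next y=3/10·6.618667+1/2·(-0.796963)≈1.587119
n=6: y≈1.587119, sp=4, e=sp−y≈2.412881; I≈3.997648, D=e−e_prev≈5.031548; u=1·2.412881+2·3.997648+1/4·5.031548≈11.666065; next y=3/10·1.587119+1/2·11.666065≈6.309168
n=7: y≈6.309168, sp=4, e=sp−y≈-2.309168; I≈1.688480, D=e−e_prev≈-4.722049; u=1·(-2.309168)+2·1.688480+1/4·(-4.722049)≈-0.112720; next y=3/10·6.309168+1/2·(-0.112720)≈1.836390
n=8: y≈1.836390, sp=4, e=sp−y≈2.163610; I≈3.852090, D=e−e_prev≈4.472778; u=1·2.163610+2·3.852090+1/4·4.472778≈10.985983; next y=3/10·1.836390+1/2·10.985983≈6.043909
n=9: y≈6.043909, sp=4, e=sp−y≈-2.043909; I≈1.808181, D=e−e_prev≈-4.207518; u=1·(-2.043909)+2·1.808181+1/4·(-4.207518)≈0.520573; next y=3/10·6.043909+1/2·0.520573≈2.073459
n=10: y≈2.073459, sp=4, e=sp−y≈1.926541; I≈3.734722, D=e−e_prev≈3.970450; u=1·1.926541+2·3.734722+1/4·3.970450≈10.388596; next y=3/10·2.073459+1/2·10.388596≈5.816336
n=11: y≈5.816336, sp=4, e=sp−y≈-1.816336; I≈1.918386, D=e−e_prev≈-3.742877; u=1·(-1.816336)+2·1.918386+1/4·(-3.742877)≈1.084716; next y=3/10·5.816336+1/2·1.084716≈2.287259
n=12: y≈2.287259, sp=2, e=sp−y≈-0.287259; I≈1.631127, D=e−e_prev≈1.529077; u=1·(-0.287259)+2·1.631127+1/4·1.529077≈3.357264; next y=3/10·2.287259+1/2·3.357264≈2.364810
n=13: y≈2.364810, sp=2, e=sp−y≈-0.364810; I≈1.266317, D=e−e_prev≈-0.077551; u=1·(-0.364810)+2·1.266317+1/4·(-0.077551)≈2.148437; next y=3/10·2.364810+1/2·2.148437≈1.783661
n=14: y≈1.783661, sp=2, e=sp−y≈0.216339; I≈1.482656, D=e−e_prev≈0.581148; u=1·0.216339+2·1.482656+1/4·0.581148≈3.326937; next y=3/10·1.783661+1/2·3.326937≈2.198567

0 -2 -6.500 0.000
1 -2 0.563 -3.250
2 4 13.442 -0.694
3 4 -1.453 6.513
4 4 12.501 1.227
5 4 -0.797 6.619
6 4 11.666 1.587
7 4 -0.113 6.309
8 4 10.986 1.836
9 4 0.521 6.044
10 4 10.389 2.073
11 4 1.085 5.816
12 2 3.357 2.287
13 2 2.148 2.365
14 2 3.327 1.784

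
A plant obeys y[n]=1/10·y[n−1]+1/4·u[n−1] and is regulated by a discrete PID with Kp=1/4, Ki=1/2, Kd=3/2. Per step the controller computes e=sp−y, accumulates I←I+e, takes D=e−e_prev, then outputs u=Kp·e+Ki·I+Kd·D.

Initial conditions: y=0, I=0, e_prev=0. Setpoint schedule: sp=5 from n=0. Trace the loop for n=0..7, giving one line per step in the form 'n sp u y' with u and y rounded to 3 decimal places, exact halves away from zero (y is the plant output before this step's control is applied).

(exact arithmetic carried between steps; '≈' marks a value shown rounded to 6 d.p. or computed from one; I and e_prev carry over from the previous line; the table rounds u and y to 3 d.p., halves away from zero)
n=0: y=0, sp=5, e=sp−y=5; I=5, D=e−e_prev=5; u=1/4·5+1/2·5+3/2·5=11.25; next y=1/10·0+1/4·11.25=2.8125
n=1: y=2.8125, sp=5, e=sp−y=2.1875; I=7.1875, D=e−e_prev=-2.8125; u=1/4·2.1875+1/2·7.1875+3/2·(-2.8125)=-0.078125; next y=1/10·2.8125+1/4·(-0.078125)≈0.261719
n=2: y≈0.261719, sp=5, e=sp−y≈4.738281; I≈11.925781, D=e−e_prev≈2.550781; u=1/4·4.738281+1/2·11.925781+3/2·2.550781≈10.973633; next y=1/10·0.261719+1/4·10.973633≈2.769580
n=3: y≈2.769580, sp=5, e=sp−y≈2.230420; I≈14.156201, D=e−e_prev≈-2.507861; u=1/4·2.230420+1/2·14.156201+3/2·(-2.507861)≈3.873914; next y=1/10·2.769580+1/4·3.873914≈1.245436
n=4: y≈1.245436, sp=5, e=sp−y≈3.754564; I≈17.910765, D=e−e_prev≈1.524144; u=1/4·3.754564+1/2·17.910765+3/2·1.524144≈12.180239; next y=1/10·1.245436+1/4·12.180239≈3.169603
n=5: y≈3.169603, sp=5, e=sp−y≈1.830397; I≈19.741161, D=e−e_prev≈-1.924167; u=1/4·1.830397+1/2·19.741161+3/2·(-1.924167)≈7.441929; next y=1/10·3.169603+1/4·7.441929≈2.177443
n=6: y≈2.177443, sp=5, e=sp−y≈2.822557; I≈22.563719, D=e−e_prev≈0.992161; u=1/4·2.822557+1/2·22.563719+3/2·0.992161≈13.475740; next y=1/10·2.177443+1/4·13.475740≈3.586679
n=7: y≈3.586679, sp=5, e=sp−y≈1.413321; I≈23.977040, D=e−e_prev≈-1.409236; u=1/4·1.413321+1/2·23.977040+3/2·(-1.409236)≈10.227995; next y=1/10·3.586679+1/4·10.227995≈2.915667

0 5 11.250 0.000
1 5 -0.078 2.813
2 5 10.974 0.262
3 5 3.874 2.770
4 5 12.180 1.245
5 5 7.442 3.170
6 5 13.476 2.177
7 5 10.228 3.587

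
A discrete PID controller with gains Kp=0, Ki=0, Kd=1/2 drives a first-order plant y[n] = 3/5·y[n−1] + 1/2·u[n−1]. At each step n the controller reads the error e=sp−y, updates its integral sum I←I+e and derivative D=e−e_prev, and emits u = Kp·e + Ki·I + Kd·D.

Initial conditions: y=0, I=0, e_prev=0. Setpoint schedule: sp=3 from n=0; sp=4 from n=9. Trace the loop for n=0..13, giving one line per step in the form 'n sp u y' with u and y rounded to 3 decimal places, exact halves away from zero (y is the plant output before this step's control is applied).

0 3 1.500 0.000
1 3 -0.375 0.750
2 3 0.244 0.263
3 3 -0.008 0.279
4 3 0.058 0.163
5 3 0.018 0.127
6 3 0.021 0.085
7 3 0.012 0.062
8 3 0.009 0.043
9 4 0.506 0.030
10 4 -0.120 0.271
11 4 0.084 0.103
12 4 -0.001 0.104
13 4 0.021 0.062

(exact arithmetic carried between steps; '≈' marks a value shown rounded to 6 d.p. or computed from one; I and e_prev carry over from the previous line; the table rounds u and y to 3 d.p., halves away from zero)
n=0: y=0, sp=3, e=sp−y=3; I=3, D=e−e_prev=3; u=0·3+0·3+1/2·3=1.5; next y=3/5·0+1/2·1.5=0.75
n=1: y=0.75, sp=3, e=sp−y=2.25; I=5.25, D=e−e_prev=-0.75; u=0·2.25+0·5.25+1/2·(-0.75)=-0.375; next y=3/5·0.75+1/2·(-0.375)=0.2625
n=2: y=0.2625, sp=3, e=sp−y=2.7375; I=7.9875, D=e−e_prev=0.4875; u=0·2.7375+0·7.9875+1/2·0.4875=0.24375; next y=3/5·0.2625+1/2·0.24375=0.279375
n=3: y=0.279375, sp=3, e=sp−y=2.720625; I=10.708125, D=e−e_prev=-0.016875; u=0·2.720625+0·10.708125+1/2·(-0.016875)≈-0.008438; next y=3/5·0.279375+1/2·(-0.008438)≈0.163406
n=4: y≈0.163406, sp=3, e=sp−y≈2.836594; I≈13.544719, D=e−e_prev≈0.115969; u=0·2.836594+0·13.544719+1/2·0.115969≈0.057984; next y=3/5·0.163406+1/2·0.057984≈0.127036
n=5: y≈0.127036, sp=3, e=sp−y≈2.872964; I≈16.417683, D=e−e_prev≈0.036370; u=0·2.872964+0·16.417683+1/2·0.036370≈0.018185; next y=3/5·0.127036+1/2·0.018185≈0.085314
n=6: y≈0.085314, sp=3, e=sp−y≈2.914686; I≈19.332369, D=e−e_prev≈0.041722; u=0·2.914686+0·19.332369+1/2·0.041722≈0.020861; next y=3/5·0.085314+1/2·0.020861≈0.061619
n=7: y≈0.061619, sp=3, e=sp−y≈2.938381; I≈22.270750, D=e−e_prev≈0.023695; u=0·2.938381+0·22.270750+1/2·0.023695≈0.011848; next y=3/5·0.061619+1/2·0.011848≈0.042895
n=8: y≈0.042895, sp=3, e=sp−y≈2.957105; I≈25.227855, D=e−e_prev≈0.018724; u=0·2.957105+0·25.227855+1/2·0.018724≈0.009362; next y=3/5·0.042895+1/2·0.009362≈0.030418
n=9: y≈0.030418, sp=4, e=sp−y≈3.969582; I≈29.197437, D=e−e_prev≈1.012477; u=0·3.969582+0·29.197437+1/2·1.012477≈0.506239; next y=3/5·0.030418+1/2·0.506239≈0.271370
n=10: y≈0.271370, sp=4, e=sp−y≈3.728630; I≈32.926066, D=e−e_prev≈-0.240952; u=0·3.728630+0·32.926066+1/2·(-0.240952)≈-0.120476; next y=3/5·0.271370+1/2·(-0.120476)≈0.102584
n=11: y≈0.102584, sp=4, e=sp−y≈3.897416; I≈36.823482, D=e−e_prev≈0.168786; u=0·3.897416+0·36.823482+1/2·0.168786≈0.084393; next y=3/5·0.102584+1/2·0.084393≈0.103747
n=12: y≈0.103747, sp=4, e=sp−y≈3.896253; I≈40.719735, D=e−e_prev≈-0.001163; u=0·3.896253+0·40.719735+1/2·(-0.001163)≈-0.000581; next y=3/5·0.103747+1/2·(-0.000581)≈0.061957
n=13: y≈0.061957, sp=4, e=sp−y≈3.938043; I≈44.657778, D=e−e_prev≈0.041790; u=0·3.938043+0·44.657778+1/2·0.041790≈0.020895; next y=3/5·0.061957+1/2·0.020895≈0.047622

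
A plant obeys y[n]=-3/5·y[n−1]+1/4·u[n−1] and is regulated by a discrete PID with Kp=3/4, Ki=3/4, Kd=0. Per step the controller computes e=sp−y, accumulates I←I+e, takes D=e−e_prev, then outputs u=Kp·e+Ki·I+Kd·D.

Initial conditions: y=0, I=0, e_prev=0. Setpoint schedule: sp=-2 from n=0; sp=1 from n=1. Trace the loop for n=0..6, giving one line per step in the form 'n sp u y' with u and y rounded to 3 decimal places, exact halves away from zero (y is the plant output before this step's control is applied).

(exact arithmetic carried between steps; '≈' marks a value shown rounded to 6 d.p. or computed from one; I and e_prev carry over from the previous line; the table rounds u and y to 3 d.p., halves away from zero)
n=0: y=0, sp=-2, e=sp−y=-2; I=-2, D=e−e_prev=-2; u=3/4·(-2)+3/4·(-2)+0·(-2)=-3; next y=-3/5·0+1/4·(-3)=-0.75
n=1: y=-0.75, sp=1, e=sp−y=1.75; I=-0.25, D=e−e_prev=3.75; u=3/4·1.75+3/4·(-0.25)+0·3.75=1.125; next y=-3/5·(-0.75)+1/4·1.125=0.73125
n=2: y=0.73125, sp=1, e=sp−y=0.26875; I=0.01875, D=e−e_prev=-1.48125; u=3/4·0.26875+3/4·0.01875+0·(-1.48125)=0.215625; next y=-3/5·0.73125+1/4·0.215625≈-0.384844
n=3: y≈-0.384844, sp=1, e=sp−y≈1.384844; I≈1.403594, D=e−e_prev≈1.116094; u=3/4·1.384844+3/4·1.403594+0·1.116094≈2.091328; next y=-3/5·(-0.384844)+1/4·2.091328≈0.753738
n=4: y≈0.753738, sp=1, e=sp−y≈0.246262; I≈1.649855, D=e−e_prev≈-1.138582; u=3/4·0.246262+3/4·1.649855+0·(-1.138582)≈1.422088; next y=-3/5·0.753738+1/4·1.422088≈-0.096721
n=5: y≈-0.096721, sp=1, e=sp−y≈1.096721; I≈2.746576, D=e−e_prev≈0.850459; u=3/4·1.096721+3/4·2.746576+0·0.850459≈2.882473; next y=-3/5·(-0.096721)+1/4·2.882473≈0.778651
n=6: y≈0.778651, sp=1, e=sp−y≈0.221349; I≈2.967926, D=e−e_prev≈-0.875372; u=3/4·0.221349+3/4·2.967926+0·(-0.875372)≈2.391956; next y=-3/5·0.778651+1/4·2.391956≈0.130798

0 -2 -3.000 0.000
1 1 1.125 -0.750
2 1 0.216 0.731
3 1 2.091 -0.385
4 1 1.422 0.754
5 1 2.882 -0.097
6 1 2.392 0.779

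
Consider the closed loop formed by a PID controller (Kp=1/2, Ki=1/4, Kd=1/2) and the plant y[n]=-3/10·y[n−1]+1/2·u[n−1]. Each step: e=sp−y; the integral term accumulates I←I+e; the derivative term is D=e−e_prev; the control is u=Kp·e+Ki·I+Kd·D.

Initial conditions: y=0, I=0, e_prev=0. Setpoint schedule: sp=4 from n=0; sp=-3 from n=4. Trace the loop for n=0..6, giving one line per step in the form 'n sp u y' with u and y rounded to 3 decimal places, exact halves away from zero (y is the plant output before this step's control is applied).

0 4 5.000 0.000
1 4 0.875 2.500
2 4 6.016 -0.313
3 4 1.420 3.102
4 -3 -1.246 -0.221
5 -3 0.319 -0.557
6 -3 -1.564 0.326

(exact arithmetic carried between steps; '≈' marks a value shown rounded to 6 d.p. or computed from one; I and e_prev carry over from the previous line; the table rounds u and y to 3 d.p., halves away from zero)
n=0: y=0, sp=4, e=sp−y=4; I=4, D=e−e_prev=4; u=1/2·4+1/4·4+1/2·4=5; next y=-3/10·0+1/2·5=2.5
n=1: y=2.5, sp=4, e=sp−y=1.5; I=5.5, D=e−e_prev=-2.5; u=1/2·1.5+1/4·5.5+1/2·(-2.5)=0.875; next y=-3/10·2.5+1/2·0.875=-0.3125
n=2: y=-0.3125, sp=4, e=sp−y=4.3125; I=9.8125, D=e−e_prev=2.8125; u=1/2·4.3125+1/4·9.8125+1/2·2.8125=6.015625; next y=-3/10·(-0.3125)+1/2·6.015625≈3.101563
n=3: y≈3.101563, sp=4, e=sp−y≈0.898438; I≈10.710938, D=e−e_prev≈-3.414063; u=1/2·0.898438+1/4·10.710938+1/2·(-3.414063)≈1.419922; next y=-3/10·3.101563+1/2·1.419922≈-0.220508
n=4: y≈-0.220508, sp=-3, e=sp−y≈-2.779492; I≈7.931445, D=e−e_prev≈-3.677930; u=1/2·(-2.779492)+1/4·7.931445+1/2·(-3.677930)≈-1.245850; next y=-3/10·(-0.220508)+1/2·(-1.245850)≈-0.556772
n=5: y≈-0.556772, sp=-3, e=sp−y≈-2.443228; I≈5.488218, D=e−e_prev≈0.336265; u=1/2·(-2.443228)+1/4·5.488218+1/2·0.336265≈0.318573; next y=-3/10·(-0.556772)+1/2·0.318573≈0.326318
n=6: y≈0.326318, sp=-3, e=sp−y≈-3.326318; I≈2.161900, D=e−e_prev≈-0.883091; u=1/2·(-3.326318)+1/4·2.161900+1/2·(-0.883091)≈-1.564230; next y=-3/10·0.326318+1/2·(-1.564230)≈-0.880010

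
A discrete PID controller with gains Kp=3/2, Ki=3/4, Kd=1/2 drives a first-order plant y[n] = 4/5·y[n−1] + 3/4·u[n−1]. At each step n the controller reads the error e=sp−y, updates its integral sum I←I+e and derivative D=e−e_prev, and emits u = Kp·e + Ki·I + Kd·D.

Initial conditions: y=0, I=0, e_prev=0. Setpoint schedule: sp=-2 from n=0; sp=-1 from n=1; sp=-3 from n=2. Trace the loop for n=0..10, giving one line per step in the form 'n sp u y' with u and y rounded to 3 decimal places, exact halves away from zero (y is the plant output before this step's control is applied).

0 -2 -5.500 0.000
1 -1 8.094 -4.125
2 -3 -16.587 2.770
3 -3 19.267 -10.224
4 -3 -27.174 6.271
5 -3 33.616 -15.363
6 -3 -45.711 12.921
7 -3 57.876 -23.947
8 -3 -77.388 24.250
9 -3 99.223 -38.641
10 -3 -131.392 43.505

(exact arithmetic carried between steps; '≈' marks a value shown rounded to 6 d.p. or computed from one; I and e_prev carry over from the previous line; the table rounds u and y to 3 d.p., halves away from zero)
n=0: y=0, sp=-2, e=sp−y=-2; I=-2, D=e−e_prev=-2; u=3/2·(-2)+3/4·(-2)+1/2·(-2)=-5.5; next y=4/5·0+3/4·(-5.5)=-4.125
n=1: y=-4.125, sp=-1, e=sp−y=3.125; I=1.125, D=e−e_prev=5.125; u=3/2·3.125+3/4·1.125+1/2·5.125=8.09375; next y=4/5·(-4.125)+3/4·8.09375≈2.770313
n=2: y≈2.770313, sp=-3, e=sp−y≈-5.770313; I≈-4.645313, D=e−e_prev≈-8.895313; u=3/2·(-5.770313)+3/4·(-4.645313)+1/2·(-8.895313)≈-16.587109; next y=4/5·2.770313+3/4·(-16.587109)≈-10.224082
n=3: y≈-10.224082, sp=-3, e=sp−y≈7.224082; I≈2.578770, D=e−e_prev≈12.994395; u=3/2·7.224082+3/4·2.578770+1/2·12.994395≈19.267397; next y=4/5·(-10.224082)+3/4·19.267397≈6.271282
n=4: y≈6.271282, sp=-3, e=sp−y≈-9.271282; I≈-6.692513, D=e−e_prev≈-16.495365; u=3/2·(-9.271282)+3/4·(-6.692513)+1/2·(-16.495365)≈-27.173991; next y=4/5·6.271282+3/4·(-27.173991)≈-15.363467
n=5: y≈-15.363467, sp=-3, e=sp−y≈12.363467; I≈5.670954, D=e−e_prev≈21.634749; u=3/2·12.363467+3/4·5.670954+1/2·21.634749≈33.615791; next y=4/5·(-15.363467)+3/4·33.615791≈12.921070
n=6: y≈12.921070, sp=-3, e=sp−y≈-15.921070; I≈-10.250115, D=e−e_prev≈-28.284537; u=3/2·(-15.921070)+3/4·(-10.250115)+1/2·(-28.284537)≈-45.711459; next y=4/5·12.921070+3/4·(-45.711459)≈-23.946739
n=7: y≈-23.946739, sp=-3, e=sp−y≈20.946739; I≈10.696623, D=e−e_prev≈36.867808; u=3/2·20.946739+3/4·10.696623+1/2·36.867808≈57.876480; next y=4/5·(-23.946739)+3/4·57.876480≈24.249969
n=8: y≈24.249969, sp=-3, e=sp−y≈-27.249969; I≈-16.553345, D=e−e_prev≈-48.196707; u=3/2·(-27.249969)+3/4·(-16.553345)+1/2·(-48.196707)≈-77.388316; next y=4/5·24.249969+3/4·(-77.388316)≈-38.641262
n=9: y≈-38.641262, sp=-3, e=sp−y≈35.641262; I≈19.087917, D=e−e_prev≈62.891231; u=3/2·35.641262+3/4·19.087917+1/2·62.891231≈99.223446; next y=4/5·(-38.641262)+3/4·99.223446≈43.504575
n=10: y≈43.504575, sp=-3, e=sp−y≈-46.504575; I≈-27.416658, D=e−e_prev≈-82.145837; u=3/2·(-46.504575)+3/4·(-27.416658)+1/2·(-82.145837)≈-131.392274; next y=4/5·43.504575+3/4·(-131.392274)≈-63.740546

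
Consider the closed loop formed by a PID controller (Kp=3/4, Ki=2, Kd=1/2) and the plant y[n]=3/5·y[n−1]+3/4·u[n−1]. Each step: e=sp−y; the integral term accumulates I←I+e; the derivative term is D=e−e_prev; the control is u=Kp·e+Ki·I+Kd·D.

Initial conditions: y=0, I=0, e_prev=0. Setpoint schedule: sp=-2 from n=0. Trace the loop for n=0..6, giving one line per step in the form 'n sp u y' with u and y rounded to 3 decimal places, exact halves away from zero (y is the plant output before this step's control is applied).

(exact arithmetic carried between steps; '≈' marks a value shown rounded to 6 d.p. or computed from one; I and e_prev carry over from the previous line; the table rounds u and y to 3 d.p., halves away from zero)
n=0: y=0, sp=-2, e=sp−y=-2; I=-2, D=e−e_prev=-2; u=3/4·(-2)+2·(-2)+1/2·(-2)=-6.5; next y=3/5·0+3/4·(-6.5)=-4.875
n=1: y=-4.875, sp=-2, e=sp−y=2.875; I=0.875, D=e−e_prev=4.875; u=3/4·2.875+2·0.875+1/2·4.875=6.34375; next y=3/5·(-4.875)+3/4·6.34375≈1.832813
n=2: y≈1.832813, sp=-2, e=sp−y≈-3.832813; I≈-2.957813, D=e−e_prev≈-6.707813; u=3/4·(-3.832813)+2·(-2.957813)+1/2·(-6.707813)≈-12.144141; next y=3/5·1.832813+3/4·(-12.144141)≈-8.008418
n=3: y≈-8.008418, sp=-2, e=sp−y≈6.008418; I≈3.050605, D=e−e_prev≈9.841230; u=3/4·6.008418+2·3.050605+1/2·9.841230≈15.528140; next y=3/5·(-8.008418)+3/4·15.528140≈6.841054
n=4: y≈6.841054, sp=-2, e=sp−y≈-8.841054; I≈-5.790448, D=e−e_prev≈-14.849472; u=3/4·(-8.841054)+2·(-5.790448)+1/2·(-14.849472)≈-25.636423; next y=3/5·6.841054+3/4·(-25.636423)≈-15.122685
n=5: y≈-15.122685, sp=-2, e=sp−y≈13.122685; I≈7.332237, D=e−e_prev≈21.963739; u=3/4·13.122685+2·7.332237+1/2·21.963739≈35.488357; next y=3/5·(-15.122685)+3/4·35.488357≈17.542657
n=6: y≈17.542657, sp=-2, e=sp−y≈-19.542657; I≈-12.210420, D=e−e_prev≈-32.665342; u=3/4·(-19.542657)+2·(-12.210420)+1/2·(-32.665342)≈-55.410503; next y=3/5·17.542657+3/4·(-55.410503)≈-31.032283

0 -2 -6.500 0.000
1 -2 6.344 -4.875
2 -2 -12.144 1.833
3 -2 15.528 -8.008
4 -2 -25.636 6.841
5 -2 35.488 -15.123
6 -2 -55.411 17.543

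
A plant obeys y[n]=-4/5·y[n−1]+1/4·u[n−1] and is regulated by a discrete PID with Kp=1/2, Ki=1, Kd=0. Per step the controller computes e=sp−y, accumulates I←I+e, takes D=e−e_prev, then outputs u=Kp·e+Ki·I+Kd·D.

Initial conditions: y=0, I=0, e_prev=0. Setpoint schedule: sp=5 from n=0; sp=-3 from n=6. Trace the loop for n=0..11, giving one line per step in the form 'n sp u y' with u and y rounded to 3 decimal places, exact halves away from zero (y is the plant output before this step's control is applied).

0 5 7.500 0.000
1 5 9.688 1.875
2 5 14.242 0.922
3 5 15.469 2.823
4 5 19.467 1.609
5 5 19.902 3.580
6 -3 11.524 2.112
7 -3 7.792 1.192
8 -3 3.896 0.995
9 -3 1.126 0.178
10 -3 -1.993 0.139
11 -3 -4.010 -0.609

(exact arithmetic carried between steps; '≈' marks a value shown rounded to 6 d.p. or computed from one; I and e_prev carry over from the previous line; the table rounds u and y to 3 d.p., halves away from zero)
n=0: y=0, sp=5, e=sp−y=5; I=5, D=e−e_prev=5; u=1/2·5+1·5+0·5=7.5; next y=-4/5·0+1/4·7.5=1.875
n=1: y=1.875, sp=5, e=sp−y=3.125; I=8.125, D=e−e_prev=-1.875; u=1/2·3.125+1·8.125+0·(-1.875)=9.6875; next y=-4/5·1.875+1/4·9.6875=0.921875
n=2: y=0.921875, sp=5, e=sp−y=4.078125; I=12.203125, D=e−e_prev=0.953125; u=1/2·4.078125+1·12.203125+0·0.953125≈14.242188; next y=-4/5·0.921875+1/4·14.242188≈2.823047
n=3: y≈2.823047, sp=5, e=sp−y≈2.176953; I≈14.380078, D=e−e_prev≈-1.901172; u=1/2·2.176953+1·14.380078+0·(-1.901172)≈15.468555; next y=-4/5·2.823047+1/4·15.468555≈1.608701
n=4: y≈1.608701, sp=5, e=sp−y≈3.391299; I≈17.771377, D=e−e_prev≈1.214346; u=1/2·3.391299+1·17.771377+0·1.214346≈19.467026; next y=-4/5·1.608701+1/4·19.467026≈3.579796
n=5: y≈3.579796, sp=5, e=sp−y≈1.420204; I≈19.191581, D=e−e_prev≈-1.971094; u=1/2·1.420204+1·19.191581+0·(-1.971094)≈19.901683; next y=-4/5·3.579796+1/4·19.901683≈2.111584
n=6: y≈2.111584, sp=-3, e=sp−y≈-5.111584; I≈14.079997, D=e−e_prev≈-6.531789; u=1/2·(-5.111584)+1·14.079997+0·(-6.531789)≈11.524205; next y=-4/5·2.111584+1/4·11.524205≈1.191784
n=7: y≈1.191784, sp=-3, e=sp−y≈-4.191784; I≈9.888213, D=e−e_prev≈0.919801; u=1/2·(-4.191784)+1·9.888213+0·0.919801≈7.792321; next y=-4/5·1.191784+1/4·7.792321≈0.994653
n=8: y≈0.994653, sp=-3, e=sp−y≈-3.994653; I≈5.893560, D=e−e_prev≈0.197130; u=1/2·(-3.994653)+1·5.893560+0·0.197130≈3.896233; next y=-4/5·0.994653+1/4·3.896233≈0.178336
n=9: y≈0.178336, sp=-3, e=sp−y≈-3.178336; I≈2.715224, D=e−e_prev≈0.816318; u=1/2·(-3.178336)+1·2.715224+0·0.816318≈1.126056; next y=-4/5·0.178336+1/4·1.126056≈0.138846
n=10: y≈0.138846, sp=-3, e=sp−y≈-3.138846; I≈-0.423621, D=e−e_prev≈0.039490; u=1/2·(-3.138846)+1·(-0.423621)+0·0.039490≈-1.993044; next y=-4/5·0.138846+1/4·(-1.993044)≈-0.609338
n=11: y≈-0.609338, sp=-3, e=sp−y≈-2.390662; I≈-2.814284, D=e−e_prev≈0.748183; u=1/2·(-2.390662)+1·(-2.814284)+0·0.748183≈-4.009615; next y=-4/5·(-0.609338)+1/4·(-4.009615)≈-0.514934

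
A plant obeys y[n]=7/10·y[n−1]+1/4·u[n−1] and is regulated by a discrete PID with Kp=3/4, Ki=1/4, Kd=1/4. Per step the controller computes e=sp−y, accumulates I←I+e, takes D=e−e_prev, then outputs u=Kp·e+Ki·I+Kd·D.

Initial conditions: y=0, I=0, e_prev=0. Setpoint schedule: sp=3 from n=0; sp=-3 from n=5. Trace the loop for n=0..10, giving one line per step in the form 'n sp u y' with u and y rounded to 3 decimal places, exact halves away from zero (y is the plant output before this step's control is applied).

(exact arithmetic carried between steps; '≈' marks a value shown rounded to 6 d.p. or computed from one; I and e_prev carry over from the previous line; the table rounds u and y to 3 d.p., halves away from zero)
n=0: y=0, sp=3, e=sp−y=3; I=3, D=e−e_prev=3; u=3/4·3+1/4·3+1/4·3=3.75; next y=7/10·0+1/4·3.75=0.9375
n=1: y=0.9375, sp=3, e=sp−y=2.0625; I=5.0625, D=e−e_prev=-0.9375; u=3/4·2.0625+1/4·5.0625+1/4·(-0.9375)=2.578125; next y=7/10·0.9375+1/4·2.578125≈1.300781
n=2: y≈1.300781, sp=3, e=sp−y≈1.699219; I≈6.761719, D=e−e_prev≈-0.363281; u=3/4·1.699219+1/4·6.761719+1/4·(-0.363281)≈2.874023; next y=7/10·1.300781+1/4·2.874023≈1.629053
n=3: y≈1.629053, sp=3, e=sp−y≈1.370947; I≈8.132666, D=e−e_prev≈-0.328271; u=3/4·1.370947+1/4·8.132666+1/4·(-0.328271)≈2.979309; next y=7/10·1.629053+1/4·2.979309≈1.885164
n=4: y≈1.885164, sp=3, e=sp−y≈1.114836; I≈9.247502, D=e−e_prev≈-0.256111; u=3/4·1.114836+1/4·9.247502+1/4·(-0.256111)≈3.083974; next y=7/10·1.885164+1/4·3.083974≈2.090609
n=5: y≈2.090609, sp=-3, e=sp−y≈-5.090609; I≈4.156893, D=e−e_prev≈-6.205444; u=3/4·(-5.090609)+1/4·4.156893+1/4·(-6.205444)≈-4.330094; next y=7/10·2.090609+1/4·(-4.330094)≈0.380902
n=6: y≈0.380902, sp=-3, e=sp−y≈-3.380902; I≈0.775991, D=e−e_prev≈1.709706; u=3/4·(-3.380902)+1/4·0.775991+1/4·1.709706≈-1.914253; next y=7/10·0.380902+1/4·(-1.914253)≈-0.211931
n=7: y≈-0.211931, sp=-3, e=sp−y≈-2.788069; I≈-2.012078, D=e−e_prev≈0.592834; u=3/4·(-2.788069)+1/4·(-2.012078)+1/4·0.592834≈-2.445862; next y=7/10·(-0.211931)+1/4·(-2.445862)≈-0.759818
n=8: y≈-0.759818, sp=-3, e=sp−y≈-2.240182; I≈-4.252260, D=e−e_prev≈0.547886; u=3/4·(-2.240182)+1/4·(-4.252260)+1/4·0.547886≈-2.606230; next y=7/10·(-0.759818)+1/4·(-2.606230)≈-1.183430
n=9: y≈-1.183430, sp=-3, e=sp−y≈-1.816570; I≈-6.068830, D=e−e_prev≈0.423612; u=3/4·(-1.816570)+1/4·(-6.068830)+1/4·0.423612≈-2.773732; next y=7/10·(-1.183430)+1/4·(-2.773732)≈-1.521834
n=10: y≈-1.521834, sp=-3, e=sp−y≈-1.478166; I≈-7.546996, D=e−e_prev≈0.338404; u=3/4·(-1.478166)+1/4·(-7.546996)+1/4·0.338404≈-2.910773; next y=7/10·(-1.521834)+1/4·(-2.910773)≈-1.792977

0 3 3.750 0.000
1 3 2.578 0.938
2 3 2.874 1.301
3 3 2.979 1.629
4 3 3.084 1.885
5 -3 -4.330 2.091
6 -3 -1.914 0.381
7 -3 -2.446 -0.212
8 -3 -2.606 -0.760
9 -3 -2.774 -1.183
10 -3 -2.911 -1.522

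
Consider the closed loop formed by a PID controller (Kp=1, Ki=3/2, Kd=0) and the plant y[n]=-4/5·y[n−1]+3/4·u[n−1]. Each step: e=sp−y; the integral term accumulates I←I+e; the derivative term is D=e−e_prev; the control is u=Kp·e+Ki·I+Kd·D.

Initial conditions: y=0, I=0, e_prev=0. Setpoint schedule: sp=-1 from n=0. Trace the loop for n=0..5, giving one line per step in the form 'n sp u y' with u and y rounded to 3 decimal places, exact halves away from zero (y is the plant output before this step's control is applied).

(exact arithmetic carried between steps; '≈' marks a value shown rounded to 6 d.p. or computed from one; I and e_prev carry over from the previous line; the table rounds u and y to 3 d.p., halves away from zero)
n=0: y=0, sp=-1, e=sp−y=-1; I=-1, D=e−e_prev=-1; u=1·(-1)+3/2·(-1)+0·(-1)=-2.5; next y=-4/5·0+3/4·(-2.5)=-1.875
n=1: y=-1.875, sp=-1, e=sp−y=0.875; I=-0.125, D=e−e_prev=1.875; u=1·0.875+3/2·(-0.125)+0·1.875=0.6875; next y=-4/5·(-1.875)+3/4·0.6875=2.015625
n=2: y=2.015625, sp=-1, e=sp−y=-3.015625; I=-3.140625, D=e−e_prev=-3.890625; u=1·(-3.015625)+3/2·(-3.140625)+0·(-3.890625)≈-7.726563; next y=-4/5·2.015625+3/4·(-7.726563)≈-7.407422
n=3: y≈-7.407422, sp=-1, e=sp−y≈6.407422; I≈3.266797, D=e−e_prev≈9.423047; u=1·6.407422+3/2·3.266797+0·9.423047≈11.307617; next y=-4/5·(-7.407422)+3/4·11.307617≈14.406650
n=4: y≈14.406650, sp=-1, e=sp−y≈-15.406650; I≈-12.139854, D=e−e_prev≈-21.814072; u=1·(-15.406650)+3/2·(-12.139854)+0·(-21.814072)≈-33.616431; next y=-4/5·14.406650+3/4·(-33.616431)≈-36.737643
n=5: y≈-36.737643, sp=-1, e=sp−y≈35.737643; I≈23.597790, D=e−e_prev≈51.144294; u=1·35.737643+3/2·23.597790+0·51.144294≈71.134328; next y=-4/5·(-36.737643)+3/4·71.134328≈82.740861

0 -1 -2.500 0.000
1 -1 0.688 -1.875
2 -1 -7.727 2.016
3 -1 11.308 -7.407
4 -1 -33.616 14.407
5 -1 71.134 -36.738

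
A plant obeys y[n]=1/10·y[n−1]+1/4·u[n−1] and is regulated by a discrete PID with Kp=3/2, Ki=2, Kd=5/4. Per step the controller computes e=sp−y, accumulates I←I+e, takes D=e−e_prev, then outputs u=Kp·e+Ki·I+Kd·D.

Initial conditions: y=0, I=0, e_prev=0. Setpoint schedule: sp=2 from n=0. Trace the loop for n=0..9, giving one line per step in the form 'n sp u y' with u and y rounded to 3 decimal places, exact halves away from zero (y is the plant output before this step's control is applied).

(exact arithmetic carried between steps; '≈' marks a value shown rounded to 6 d.p. or computed from one; I and e_prev carry over from the previous line; the table rounds u and y to 3 d.p., halves away from zero)
n=0: y=0, sp=2, e=sp−y=2; I=2, D=e−e_prev=2; u=3/2·2+2·2+5/4·2=9.5; next y=1/10·0+1/4·9.5=2.375
n=1: y=2.375, sp=2, e=sp−y=-0.375; I=1.625, D=e−e_prev=-2.375; u=3/2·(-0.375)+2·1.625+5/4·(-2.375)=-0.28125; next y=1/10·2.375+1/4·(-0.28125)≈0.167188
n=2: y≈0.167188, sp=2, e=sp−y≈1.832813; I≈3.457813, D=e−e_prev≈2.207813; u=3/2·1.832813+2·3.457813+5/4·2.207813≈12.424609; next y=1/10·0.167188+1/4·12.424609≈3.122871
n=3: y≈3.122871, sp=2, e=sp−y≈-1.122871; I≈2.334941, D=e−e_prev≈-2.955684; u=3/2·(-1.122871)+2·2.334941+5/4·(-2.955684)≈-0.709028; next y=1/10·3.122871+1/4·(-0.709028)≈0.135030
n=4: y≈0.135030, sp=2, e=sp−y≈1.864970; I≈4.199911, D=e−e_prev≈2.987841; u=3/2·1.864970+2·4.199911+5/4·2.987841≈14.932079; next y=1/10·0.135030+1/4·14.932079≈3.746523
n=5: y≈3.746523, sp=2, e=sp−y≈-1.746523; I≈2.453389, D=e−e_prev≈-3.611493; u=3/2·(-1.746523)+2·2.453389+5/4·(-3.611493)≈-2.227373; next y=1/10·3.746523+1/4·(-2.227373)≈-0.182191
n=6: y≈-0.182191, sp=2, e=sp−y≈2.182191; I≈4.635580, D=e−e_prev≈3.928714; u=3/2·2.182191+2·4.635580+5/4·3.928714≈17.455338; next y=1/10·(-0.182191)+1/4·17.455338≈4.345615
n=7: y≈4.345615, sp=2, e=sp−y≈-2.345615; I≈2.289964, D=e−e_prev≈-4.527806; u=3/2·(-2.345615)+2·2.289964+5/4·(-4.527806)≈-4.598252; next y=1/10·4.345615+1/4·(-4.598252)≈-0.715002
n=8: y≈-0.715002, sp=2, e=sp−y≈2.715002; I≈5.004966, D=e−e_prev≈5.060617; u=3/2·2.715002+2·5.004966+5/4·5.060617≈20.408205; next y=1/10·(-0.715002)+1/4·20.408205≈5.030551
n=9: y≈5.030551, sp=2, e=sp−y≈-3.030551; I≈1.974415, D=e−e_prev≈-5.745553; u=3/2·(-3.030551)+2·1.974415+5/4·(-5.745553)≈-7.778938; next y=1/10·5.030551+1/4·(-7.778938)≈-1.441679

0 2 9.500 0.000
1 2 -0.281 2.375
2 2 12.425 0.167
3 2 -0.709 3.123
4 2 14.932 0.135
5 2 -2.227 3.747
6 2 17.455 -0.182
7 2 -4.598 4.346
8 2 20.408 -0.715
9 2 -7.779 5.031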